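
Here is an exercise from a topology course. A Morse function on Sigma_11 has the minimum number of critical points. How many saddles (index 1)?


A perfect Morse function has m_k = b_k.
For Sigma_11: b_0=1, b_1=2g=22, b_2=1.
Saddles m_1 = 2g = 22

22


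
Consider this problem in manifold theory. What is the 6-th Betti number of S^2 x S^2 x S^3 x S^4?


Each S^d has Poincare polynomial 1 + t^d.
The product S^2 x S^2 x S^3 x S^4 has Poincare polynomial prod(1+t^d_i).
Expanding: b_0=1, b_2=2, b_3=1, b_4=2, b_5=2, b_6=2, b_7=2, b_8=1, b_9=2, b_11=1.
b_6 = 2

2


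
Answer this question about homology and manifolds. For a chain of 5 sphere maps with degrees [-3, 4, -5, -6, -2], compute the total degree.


Degree is multiplicative: deg(composition) = product of degrees.
= (-3) * (4) * (-5) * (-6) * (-2) = 720

720


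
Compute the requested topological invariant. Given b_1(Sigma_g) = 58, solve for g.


For a closed orientable surface: b_1 = 2g.
58 = 2g
g = 58 / 2 = 29

29


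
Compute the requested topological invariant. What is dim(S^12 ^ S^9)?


S^m ^ S^n = S^{m+n}.
k = 12 + 9 = 21

21


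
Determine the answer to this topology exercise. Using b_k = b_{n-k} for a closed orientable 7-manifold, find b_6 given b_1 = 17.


Poincare duality for closed orientable n-manifolds: b_k = b_{n-k}.
Here n = 7, so b_6 = b_1 = 17

17


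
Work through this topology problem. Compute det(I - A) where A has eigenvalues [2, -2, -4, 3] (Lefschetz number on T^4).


For a torus self-map: L(f) = det(I - A) where A acts on H_1.
L(f) = (1-2) * (1--2) * (1--4) * (1-3) = -1 * 3 * 5 * -2 = 30

30


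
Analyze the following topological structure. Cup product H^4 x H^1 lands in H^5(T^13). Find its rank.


Cup product: H^p x H^q -> H^{p+q}; here p+q = 4+1 = 5.
rank H^k(T^n) = C(n,k).
C(13,5) = 1287

1287


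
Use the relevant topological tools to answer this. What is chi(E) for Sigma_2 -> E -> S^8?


chi(S^8) = 2 (n even), chi(Sigma_2) = 2 - 2*2 = -2.
chi(E) = 2 * (-2) = -4

-4


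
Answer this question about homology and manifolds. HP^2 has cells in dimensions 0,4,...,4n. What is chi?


HP^2 has one cell in each dimension 0, 4, ..., 4*2 (2+1 cells, all even-dim).
chi = 2 + 1 = 3

3


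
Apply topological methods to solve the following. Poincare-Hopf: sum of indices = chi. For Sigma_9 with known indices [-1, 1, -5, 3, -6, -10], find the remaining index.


Poincare-Hopf: sum of indices = chi(M).
chi(Sigma_9) = 2 - 2*9 = -16.
Sum of known indices = -18.
x = chi - (sum known) = -16 - (-18) = 2

2


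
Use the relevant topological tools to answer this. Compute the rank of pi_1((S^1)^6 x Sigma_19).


pi_1(A x B) = pi_1(A) x pi_1(B); rank of abelianization = b_1.
b_1(T^6) = 6, b_1(Sigma_19) = 2*19 = 38.
b_1(product) = 6 + 38 = 44

44


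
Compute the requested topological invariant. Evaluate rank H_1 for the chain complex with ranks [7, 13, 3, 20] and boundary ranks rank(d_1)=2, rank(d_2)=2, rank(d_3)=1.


rank H_k = rank(ker d_k) - rank(im d_{k+1}).
rank(ker d_1) = rank(C_1) - rank(d_1) = 13 - 2 = 11.
rank(im d_{1+1}) = 2.
rank H_1 = 11 - 2 = 9

9


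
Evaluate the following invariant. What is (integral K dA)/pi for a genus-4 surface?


Gauss-Bonnet: integral K dA = 2*pi*chi(M).
chi(Sigma_4) = 2 - 2*4 = -6.
(integral K dA)/pi = 2*chi = 2*(-6) = -12

-12


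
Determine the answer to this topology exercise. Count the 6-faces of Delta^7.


Delta^7 has 7+1 vertices. A 6-face is a choice of 6+1 vertices.
f_6 = C(7+1, 6+1) = C(8,7) = 8

8


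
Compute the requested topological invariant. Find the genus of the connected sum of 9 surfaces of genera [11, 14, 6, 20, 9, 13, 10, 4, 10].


Genus is additive under connected sum of orientable surfaces.
g = 11 + 14 + 6 + 20 + 9 + 13 + 10 + 4 + 10 = 97

97


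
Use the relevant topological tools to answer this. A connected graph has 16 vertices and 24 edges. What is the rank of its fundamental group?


For a connected graph: rank(pi_1) = b_1 = E - V + 1 = 1 - chi.
chi = V - E = 16 - 24 = -8.
rank = 1 - (-8) = 24 - 16 + 1 = 9

9


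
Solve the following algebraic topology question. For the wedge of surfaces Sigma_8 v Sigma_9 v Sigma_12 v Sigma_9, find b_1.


For a wedge X v Y: reduced H_k(X v Y) = H_k(X) + H_k(Y).
Each Sigma_g contributes b_1 = 2g.
b_1 = 16 + 18 + 24 + 18 = 76

76


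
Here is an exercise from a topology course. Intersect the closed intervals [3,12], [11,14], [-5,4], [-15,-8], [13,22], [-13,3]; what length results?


Intersection = [max(a_i), min(b_i)] = [13, -8].
Since 13 > -8, the intersection is empty.
Length = 0

0


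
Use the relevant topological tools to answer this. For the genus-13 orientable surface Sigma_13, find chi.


For a closed orientable surface of genus g: chi = 2 - 2g.
Here g = 13.
chi = 2 - 2*13 = 2 - 26 = -24

-24


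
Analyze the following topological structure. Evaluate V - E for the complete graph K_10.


K_10: V = 10, E = C(10,2) = 45.
chi = V - E = 10 - 45 = -35

-35


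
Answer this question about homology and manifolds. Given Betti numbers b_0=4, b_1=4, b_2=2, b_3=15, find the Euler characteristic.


chi = sum_k (-1)^k b_k.
= (4) + (-4) + (2) + (-15)
= -13

-13


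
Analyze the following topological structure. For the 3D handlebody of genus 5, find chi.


A genus-g handlebody deformation retracts to a wedge of g circles.
chi(vee_g S^1) = 1 - g.
chi(H_5) = 1 - 5 = -4

-4


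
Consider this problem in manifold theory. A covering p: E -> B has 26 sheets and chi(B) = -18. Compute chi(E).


For a finite covering: chi(E) = (number of sheets) * chi(B).
chi(E) = 26 * (-18) = -468

-468


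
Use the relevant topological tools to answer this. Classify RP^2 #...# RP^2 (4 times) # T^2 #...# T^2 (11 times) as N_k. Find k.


Since a >= 1, the sum is non-orientable; each T^2 can be replaced by RP^2 # RP^2 (since T^2#RP^2 = 3RP^2).
Total crosscaps k = 4 + 2*11 = 26.
Check via chi: chi = 4*1 + 11*0 - (4+11-1)*2 = -24 = 2 - k = -24. Consistent.

26


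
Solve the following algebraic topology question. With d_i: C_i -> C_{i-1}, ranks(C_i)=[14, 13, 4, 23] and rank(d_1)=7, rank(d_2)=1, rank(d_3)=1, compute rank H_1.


rank H_k = rank(ker d_k) - rank(im d_{k+1}).
rank(ker d_1) = rank(C_1) - rank(d_1) = 13 - 7 = 6.
rank(im d_{1+1}) = 1.
rank H_1 = 6 - 1 = 5

5


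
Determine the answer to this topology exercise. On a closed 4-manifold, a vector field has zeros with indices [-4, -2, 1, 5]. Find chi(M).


Poincare-Hopf: chi(M) = sum of indices of zeros.
chi = (-4) + (-2) + (1) + (5) = 0

0


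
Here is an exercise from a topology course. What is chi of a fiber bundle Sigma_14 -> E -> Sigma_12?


For a fiber bundle F -> E -> B (with CW structure): chi(E) = chi(B) * chi(F).
chi(Sigma_12) = -22, chi(Sigma_14) = -26.
chi(E) = (-22) * (-26) = 572

572


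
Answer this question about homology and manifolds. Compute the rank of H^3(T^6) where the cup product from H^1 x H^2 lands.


Cup product: H^p x H^q -> H^{p+q}; here p+q = 1+2 = 3.
rank H^k(T^n) = C(n,k).
C(6,3) = 20

20


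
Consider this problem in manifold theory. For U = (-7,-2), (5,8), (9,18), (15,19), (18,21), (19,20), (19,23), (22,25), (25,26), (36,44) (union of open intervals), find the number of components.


Sort and merge overlapping open intervals.
Merged: (-7,-2), (5,8), (9,25), (25,26), (36,44).
Number of components = 5

5


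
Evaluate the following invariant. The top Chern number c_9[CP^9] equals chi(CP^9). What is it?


For any closed oriented manifold, <e(TM),[M]> = chi(M).
chi(CP^9) = 9+1 = 10

10


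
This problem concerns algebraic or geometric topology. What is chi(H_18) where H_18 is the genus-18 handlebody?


A genus-g handlebody deformation retracts to a wedge of g circles.
chi(vee_g S^1) = 1 - g.
chi(H_18) = 1 - 18 = -17

-17


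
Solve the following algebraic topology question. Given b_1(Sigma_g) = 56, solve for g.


For a closed orientable surface: b_1 = 2g.
56 = 2g
g = 56 / 2 = 28

28


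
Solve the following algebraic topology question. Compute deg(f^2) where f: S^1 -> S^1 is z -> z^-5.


deg(f) = -5. Degree is multiplicative: deg(f^2) = (deg f)^2.
deg(f^2) = (-5)^2 = 25

25


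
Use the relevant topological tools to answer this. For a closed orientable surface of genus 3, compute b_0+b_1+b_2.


For Sigma_3: b_0 = 1, b_1 = 2g = 6, b_2 = 1.
Total = 1 + 6 + 1 = 8

8


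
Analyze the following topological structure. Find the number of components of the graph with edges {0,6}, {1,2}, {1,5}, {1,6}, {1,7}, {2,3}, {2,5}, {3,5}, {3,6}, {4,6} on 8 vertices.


Run DFS/union-find over 8 vertices.
V = 8, E = 10.
Number of components = 1

1


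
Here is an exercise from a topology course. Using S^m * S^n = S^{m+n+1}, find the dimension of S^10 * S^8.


Join of spheres: S^m * S^n = S^{m+n+1}.
dim = 10 + 8 + 1 = 19

19


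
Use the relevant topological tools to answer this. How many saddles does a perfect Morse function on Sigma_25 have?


A perfect Morse function has m_k = b_k.
For Sigma_25: b_0=1, b_1=2g=50, b_2=1.
Saddles m_1 = 2g = 50

50


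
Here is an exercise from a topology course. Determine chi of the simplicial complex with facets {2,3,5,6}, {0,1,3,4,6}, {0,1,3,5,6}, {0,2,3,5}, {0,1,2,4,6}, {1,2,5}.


Enumerate all faces; f-vector: f_0=7, f_1=20, f_2=28, f_3=15, f_4=3.
chi = sum (-1)^k f_k = 3

3


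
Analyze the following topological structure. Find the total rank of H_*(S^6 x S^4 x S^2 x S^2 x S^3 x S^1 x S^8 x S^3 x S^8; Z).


Total Betti number is multiplicative under products.
Each S^d (d>=1) has total Betti number 2.
There are 9 sphere factors.
Total = 2^9 = 512

512


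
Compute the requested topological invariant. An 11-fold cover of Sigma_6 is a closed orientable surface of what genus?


For an n-sheeted cover: chi(E) = n * chi(B).
chi(Sigma_6) = 2 - 2*6 = -10.
chi(E) = 11 * (-10) = -110.
genus(E) = (2 - chi(E))/2 = (2 - (-110))/2 = 112/2 = 56

56


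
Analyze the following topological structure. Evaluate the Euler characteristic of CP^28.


CP^28 has one cell in each even dimension 0, 2, ..., 2*28 (28+1 cells total).
All cells are even-dimensional, so chi = number of cells.
chi = 28 + 1 = 29

29


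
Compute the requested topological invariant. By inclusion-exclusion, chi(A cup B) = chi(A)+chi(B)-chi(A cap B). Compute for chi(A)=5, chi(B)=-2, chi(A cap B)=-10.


chi(A cup B) = chi(A) + chi(B) - chi(A cap B)
= 5 + (-2) - (-10)
= 13

13


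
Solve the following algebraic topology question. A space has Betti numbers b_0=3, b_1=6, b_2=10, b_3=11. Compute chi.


chi = sum_k (-1)^k b_k.
= (3) + (-6) + (10) + (-11)
= -4

-4


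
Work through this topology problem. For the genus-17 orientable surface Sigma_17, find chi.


For a closed orientable surface of genus g: chi = 2 - 2g.
Here g = 17.
chi = 2 - 2*17 = 2 - 34 = -32

-32


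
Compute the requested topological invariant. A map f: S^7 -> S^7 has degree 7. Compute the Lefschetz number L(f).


On S^7: L(f) = tr(f_0*) + (-1)^7 tr(f_7*) = 1 + (-1)^7 * deg(f).
L(f) = 1 + (-1)^7 * 7 = 1 + -7 = -6

-6


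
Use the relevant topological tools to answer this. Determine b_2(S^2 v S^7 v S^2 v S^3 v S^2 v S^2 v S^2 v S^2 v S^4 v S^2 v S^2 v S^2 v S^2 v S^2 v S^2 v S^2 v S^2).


For a wedge of spheres, H_k (k>0) is free on one generator per sphere of dimension k.
Spheres of dimension 2: count = 14.
b_2 = 14

14


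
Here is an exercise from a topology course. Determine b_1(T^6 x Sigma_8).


pi_1(A x B) = pi_1(A) x pi_1(B); rank of abelianization = b_1.
b_1(T^6) = 6, b_1(Sigma_8) = 2*8 = 16.
b_1(product) = 6 + 16 = 22

22


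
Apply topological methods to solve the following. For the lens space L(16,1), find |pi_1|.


pi_1(L(p,q)) = Z/pZ for any q coprime to p.
|pi_1(L(16,1))| = 16

16


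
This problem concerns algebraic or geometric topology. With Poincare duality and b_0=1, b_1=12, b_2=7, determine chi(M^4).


By Poincare duality b_k = b_{4-k}, so full Betti numbers: b_0=1, b_1=12, b_2=7, b_3=12, b_4=1.
chi = sum (-1)^k b_k = -15

-15


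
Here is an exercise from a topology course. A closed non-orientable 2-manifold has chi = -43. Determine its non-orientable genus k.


chi = 2 - k for closed non-orientable surfaces with k crosscaps.
-43 = 2 - k
k = 2 - (-43) = 45

45


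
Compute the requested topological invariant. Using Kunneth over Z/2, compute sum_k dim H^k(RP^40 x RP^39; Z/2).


dim H^*(RP^n; Z/2) = n+1 (one Z/2 in each degree 0..n).
Total Betti number is multiplicative.
Total = (40+1) * (39+1) = 41 * 40 = 1640

1640


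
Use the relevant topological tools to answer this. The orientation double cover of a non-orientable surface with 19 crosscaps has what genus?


chi(N_19) = 2 - 19 = -17.
Double cover: chi(Sigma_g) = 2 * chi(N_19) = 2*(-17) = -34.
2 - 2g = -34, so g = (2 - (-34))/2 = 36/2 = 18

18


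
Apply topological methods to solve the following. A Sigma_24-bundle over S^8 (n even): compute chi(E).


chi(S^8) = 2 (n even), chi(Sigma_24) = 2 - 2*24 = -46.
chi(E) = 2 * (-46) = -92

-92


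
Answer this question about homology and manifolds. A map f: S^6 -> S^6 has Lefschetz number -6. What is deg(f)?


L(f) = 1 + (-1)^6 deg(f) on S^6.
-6 = 1 + (-1)^6 * deg(f)
(-1)^6 * deg(f) = -7
deg(f) = -7

-7


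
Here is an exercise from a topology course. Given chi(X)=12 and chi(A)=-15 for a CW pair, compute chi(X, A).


Relative Euler characteristic: chi(X, A) = chi(X) - chi(A).
= 12 - (-15) = 27

27


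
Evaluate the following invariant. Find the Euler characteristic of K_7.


K_7: V = 7, E = C(7,2) = 21.
chi = V - E = 7 - 21 = -14

-14


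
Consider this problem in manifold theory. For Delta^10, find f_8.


Delta^10 has 10+1 vertices. A 8-face is a choice of 8+1 vertices.
f_8 = C(10+1, 8+1) = C(11,9) = 55

55


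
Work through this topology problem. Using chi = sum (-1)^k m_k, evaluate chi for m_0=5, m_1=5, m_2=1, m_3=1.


Morse theory: chi(M) = sum_k (-1)^k m_k where m_k = #(index-k critical points).
= (5) + (-5) + (1) + (-1) = 0

0


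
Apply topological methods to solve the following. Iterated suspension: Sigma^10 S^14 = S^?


Each suspension raises dimension by 1: Sigma S^n = S^{n+1}.
Sigma^10 S^14 = S^{14+10} = S^24

24


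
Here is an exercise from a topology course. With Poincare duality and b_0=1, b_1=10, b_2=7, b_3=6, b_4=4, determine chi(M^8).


By Poincare duality b_k = b_{8-k}, so full Betti numbers: b_0=1, b_1=10, b_2=7, b_3=6, b_4=4, b_5=6, b_6=7, b_7=10, b_8=1.
chi = sum (-1)^k b_k = -12

-12


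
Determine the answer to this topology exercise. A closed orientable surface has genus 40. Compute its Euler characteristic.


For a closed orientable surface of genus g: chi = 2 - 2g.
Here g = 40.
chi = 2 - 2*40 = 2 - 80 = -78

-78


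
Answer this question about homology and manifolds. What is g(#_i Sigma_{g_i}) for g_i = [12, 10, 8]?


Genus is additive under connected sum of orientable surfaces.
g = 12 + 10 + 8 = 30

30


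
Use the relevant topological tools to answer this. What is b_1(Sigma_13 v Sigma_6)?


For a wedge: H_1(A v B) = H_1(A) + H_1(B).
b_1(Sigma_13) = 26, b_1(Sigma_6) = 12.
b_1 = 26 + 12 = 38

38


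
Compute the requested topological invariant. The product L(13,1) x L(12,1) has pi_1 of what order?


pi_1(X x Y) = pi_1(X) x pi_1(Y).
pi_1(L(13,1)) = Z/13, pi_1(L(12,1)) = Z/12.
|Z/13 x Z/12| = 13 * 12 = 156

156


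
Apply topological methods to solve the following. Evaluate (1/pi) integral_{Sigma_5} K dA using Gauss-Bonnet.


Gauss-Bonnet: integral K dA = 2*pi*chi(M).
chi(Sigma_5) = 2 - 2*5 = -8.
(integral K dA)/pi = 2*chi = 2*(-8) = -16

-16


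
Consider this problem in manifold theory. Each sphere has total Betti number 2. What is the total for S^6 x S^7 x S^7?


Total Betti number is multiplicative under products.
Each S^d (d>=1) has total Betti number 2.
There are 3 sphere factors.
Total = 2^3 = 8

8


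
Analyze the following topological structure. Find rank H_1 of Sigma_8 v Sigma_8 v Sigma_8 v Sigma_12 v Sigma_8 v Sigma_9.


For a wedge X v Y: reduced H_k(X v Y) = H_k(X) + H_k(Y).
Each Sigma_g contributes b_1 = 2g.
b_1 = 16 + 16 + 16 + 24 + 16 + 18 = 106

106


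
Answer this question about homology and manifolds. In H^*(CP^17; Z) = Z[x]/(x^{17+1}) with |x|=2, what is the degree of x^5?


|x| = 2 in H^*(CP^n).
|x^5| = 5 * |x| = 5 * 2 = 10

10


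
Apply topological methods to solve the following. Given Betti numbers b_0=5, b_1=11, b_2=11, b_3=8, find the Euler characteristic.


chi = sum_k (-1)^k b_k.
= (5) + (-11) + (11) + (-8)
= -3

-3


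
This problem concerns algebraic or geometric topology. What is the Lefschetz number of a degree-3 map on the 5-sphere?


On S^5: L(f) = tr(f_0*) + (-1)^5 tr(f_5*) = 1 + (-1)^5 * deg(f).
L(f) = 1 + (-1)^5 * 3 = 1 + -3 = -2

-2


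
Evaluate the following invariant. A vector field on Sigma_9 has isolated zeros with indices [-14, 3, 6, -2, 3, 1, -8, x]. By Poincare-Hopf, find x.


Poincare-Hopf: sum of indices = chi(M).
chi(Sigma_9) = 2 - 2*9 = -16.
Sum of known indices = -11.
x = chi - (sum known) = -16 - (-11) = -5

-5


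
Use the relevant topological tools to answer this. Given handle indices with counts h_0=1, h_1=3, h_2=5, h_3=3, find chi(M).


Handles of index k contribute (-1)^k to chi (same as CW cells).
chi = (1) + (-3) + (5) + (-3) = 0

0


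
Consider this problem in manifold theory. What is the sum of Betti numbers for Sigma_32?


For Sigma_32: b_0 = 1, b_1 = 2g = 64, b_2 = 1.
Total = 1 + 64 + 1 = 66

66


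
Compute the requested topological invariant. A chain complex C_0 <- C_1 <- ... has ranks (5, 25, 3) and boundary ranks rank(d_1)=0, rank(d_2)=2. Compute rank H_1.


rank H_k = rank(ker d_k) - rank(im d_{k+1}).
rank(ker d_1) = rank(C_1) - rank(d_1) = 25 - 0 = 25.
rank(im d_{1+1}) = 2.
rank H_1 = 25 - 2 = 23

23


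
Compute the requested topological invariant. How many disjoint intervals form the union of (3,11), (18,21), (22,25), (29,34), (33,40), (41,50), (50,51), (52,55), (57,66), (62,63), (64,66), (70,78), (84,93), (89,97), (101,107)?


Sort and merge overlapping open intervals.
Merged: (3,11), (18,21), (22,25), (29,40), (41,50), (50,51), (52,55), (57,66), (70,78), (84,97), (101,107).
Number of components = 11

11


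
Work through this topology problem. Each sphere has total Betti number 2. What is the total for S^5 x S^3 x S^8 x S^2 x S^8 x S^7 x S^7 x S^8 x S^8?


Total Betti number is multiplicative under products.
Each S^d (d>=1) has total Betti number 2.
There are 9 sphere factors.
Total = 2^9 = 512

512


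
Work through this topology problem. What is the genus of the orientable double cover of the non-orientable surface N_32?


chi(N_32) = 2 - 32 = -30.
Double cover: chi(Sigma_g) = 2 * chi(N_32) = 2*(-30) = -60.
2 - 2g = -60, so g = (2 - (-60))/2 = 62/2 = 31

31


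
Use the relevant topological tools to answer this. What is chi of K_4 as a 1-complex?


K_4: V = 4, E = C(4,2) = 6.
chi = V - E = 4 - 6 = -2

-2


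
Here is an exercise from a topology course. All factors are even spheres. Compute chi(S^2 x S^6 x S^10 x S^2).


chi is multiplicative: chi(X x Y) = chi(X) chi(Y).
Each even-dim sphere has chi = 2. There are 4 factors.
chi = 2^4 = 16

16


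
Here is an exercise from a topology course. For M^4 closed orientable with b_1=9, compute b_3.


Poincare duality for closed orientable n-manifolds: b_k = b_{n-k}.
Here n = 4, so b_3 = b_1 = 9

9


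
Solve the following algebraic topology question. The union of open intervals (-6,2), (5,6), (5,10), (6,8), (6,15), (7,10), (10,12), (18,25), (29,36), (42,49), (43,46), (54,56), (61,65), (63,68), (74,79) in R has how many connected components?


Sort and merge overlapping open intervals.
Merged: (-6,2), (5,15), (18,25), (29,36), (42,49), (54,56), (61,68), (74,79).
Number of components = 8

8


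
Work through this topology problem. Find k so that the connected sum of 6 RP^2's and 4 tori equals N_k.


Since a >= 1, the sum is non-orientable; each T^2 can be replaced by RP^2 # RP^2 (since T^2#RP^2 = 3RP^2).
Total crosscaps k = 6 + 2*4 = 14.
Check via chi: chi = 6*1 + 4*0 - (6+4-1)*2 = -12 = 2 - k = -12. Consistent.

14


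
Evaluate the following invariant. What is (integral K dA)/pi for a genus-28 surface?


Gauss-Bonnet: integral K dA = 2*pi*chi(M).
chi(Sigma_28) = 2 - 2*28 = -54.
(integral K dA)/pi = 2*chi = 2*(-54) = -108

-108


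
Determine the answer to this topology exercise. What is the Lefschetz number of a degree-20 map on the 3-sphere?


On S^3: L(f) = tr(f_0*) + (-1)^3 tr(f_3*) = 1 + (-1)^3 * deg(f).
L(f) = 1 + (-1)^3 * 20 = 1 + -20 = -19

-19


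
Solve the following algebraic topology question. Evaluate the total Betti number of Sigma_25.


For Sigma_25: b_0 = 1, b_1 = 2g = 50, b_2 = 1.
Total = 1 + 50 + 1 = 52

52


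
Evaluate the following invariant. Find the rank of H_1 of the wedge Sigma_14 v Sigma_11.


For a wedge: H_1(A v B) = H_1(A) + H_1(B).
b_1(Sigma_14) = 28, b_1(Sigma_11) = 22.
b_1 = 28 + 22 = 50

50


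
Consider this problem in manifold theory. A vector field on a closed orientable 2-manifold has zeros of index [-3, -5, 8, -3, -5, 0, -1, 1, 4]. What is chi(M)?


Poincare-Hopf: chi(M) = sum of indices of zeros.
chi = (-3) + (-5) + (8) + (-3) + (-5) + (0) + (-1) + (1) + (4) = -4

-4


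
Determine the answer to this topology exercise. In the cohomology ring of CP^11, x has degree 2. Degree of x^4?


|x| = 2 in H^*(CP^n).
|x^4| = 4 * |x| = 4 * 2 = 8

8


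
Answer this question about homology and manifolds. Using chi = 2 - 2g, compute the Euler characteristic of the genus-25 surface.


For a closed orientable surface of genus g: chi = 2 - 2g.
Here g = 25.
chi = 2 - 2*25 = 2 - 50 = -48

-48


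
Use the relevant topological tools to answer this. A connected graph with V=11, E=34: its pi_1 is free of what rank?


For a connected graph: rank(pi_1) = b_1 = E - V + 1 = 1 - chi.
chi = V - E = 11 - 34 = -23.
rank = 1 - (-23) = 34 - 11 + 1 = 24

24


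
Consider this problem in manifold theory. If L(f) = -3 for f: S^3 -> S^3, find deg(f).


L(f) = 1 + (-1)^3 deg(f) on S^3.
-3 = 1 + (-1)^3 * deg(f)
(-1)^3 * deg(f) = -4
deg(f) = 4

4


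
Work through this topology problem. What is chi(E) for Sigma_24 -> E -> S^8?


chi(S^8) = 2 (n even), chi(Sigma_24) = 2 - 2*24 = -46.
chi(E) = 2 * (-46) = -92

-92


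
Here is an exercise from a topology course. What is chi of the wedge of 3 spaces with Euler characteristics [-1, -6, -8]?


chi(A v B) = chi(A) + chi(B) - 1 (one point identified).
For 3 spaces: chi = (sum chi_i) - (3 - 1).
sum = -15; chi = -15 - 2 = -17

-17


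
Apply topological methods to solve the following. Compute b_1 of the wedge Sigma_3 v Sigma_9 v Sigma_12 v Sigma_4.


For a wedge X v Y: reduced H_k(X v Y) = H_k(X) + H_k(Y).
Each Sigma_g contributes b_1 = 2g.
b_1 = 6 + 18 + 24 + 8 = 56

56


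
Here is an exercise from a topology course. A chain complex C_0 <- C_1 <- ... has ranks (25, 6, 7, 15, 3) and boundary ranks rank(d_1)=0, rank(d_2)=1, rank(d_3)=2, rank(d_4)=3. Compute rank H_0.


rank H_k = rank(ker d_k) - rank(im d_{k+1}).
rank(ker d_0) = rank(C_0) - rank(d_0) = 25 - 0 = 25.
rank(im d_{0+1}) = 0.
rank H_0 = 25 - 0 = 25

25


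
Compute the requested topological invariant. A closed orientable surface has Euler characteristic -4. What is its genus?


chi = 2 - 2g for closed orientable surfaces.
-4 = 2 - 2g
2g = 2 - (-4) = 6
g = 3

3


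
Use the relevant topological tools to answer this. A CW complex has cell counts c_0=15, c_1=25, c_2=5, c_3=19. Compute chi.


chi = sum_k (-1)^k c_k.
= (-1)^0*15 + (-1)^1*25 + (-1)^2*5 + (-1)^3*19
= (15) + (-25) + (5) + (-19)
= -24

-24


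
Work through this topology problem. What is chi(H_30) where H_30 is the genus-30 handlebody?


A genus-g handlebody deformation retracts to a wedge of g circles.
chi(vee_g S^1) = 1 - g.
chi(H_30) = 1 - 30 = -29

-29


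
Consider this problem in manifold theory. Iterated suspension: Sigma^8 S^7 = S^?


Each suspension raises dimension by 1: Sigma S^n = S^{n+1}.
Sigma^8 S^7 = S^{7+8} = S^15

15


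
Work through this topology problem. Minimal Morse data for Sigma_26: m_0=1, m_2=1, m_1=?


A perfect Morse function has m_k = b_k.
For Sigma_26: b_0=1, b_1=2g=52, b_2=1.
Saddles m_1 = 2g = 52

52


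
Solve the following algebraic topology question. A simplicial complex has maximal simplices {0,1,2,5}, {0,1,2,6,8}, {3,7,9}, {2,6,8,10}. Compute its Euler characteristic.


Enumerate all faces; f-vector: f_0=10, f_1=19, f_2=17, f_3=7, f_4=1.
chi = sum (-1)^k f_k = 2

2


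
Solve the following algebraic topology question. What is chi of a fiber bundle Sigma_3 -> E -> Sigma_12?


For a fiber bundle F -> E -> B (with CW structure): chi(E) = chi(B) * chi(F).
chi(Sigma_12) = -22, chi(Sigma_3) = -4.
chi(E) = (-22) * (-4) = 88

88


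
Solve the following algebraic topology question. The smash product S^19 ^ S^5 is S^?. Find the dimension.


S^m ^ S^n = S^{m+n}.
k = 19 + 5 = 24

24


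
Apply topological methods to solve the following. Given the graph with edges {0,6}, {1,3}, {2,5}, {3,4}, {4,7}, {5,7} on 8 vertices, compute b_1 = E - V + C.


b_1 = E - V + (number of components).
E = 6, V = 8, components = 2.
b_1 = 6 - 8 + 2 = 0

0


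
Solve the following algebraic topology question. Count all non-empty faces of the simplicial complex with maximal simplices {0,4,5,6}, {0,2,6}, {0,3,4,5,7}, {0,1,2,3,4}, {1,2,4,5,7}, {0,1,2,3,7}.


Each maximal simplex on m vertices has 2^m - 1 nonempty faces.
Take the union (dedupe shared faces).
Total distinct faces = 92

92


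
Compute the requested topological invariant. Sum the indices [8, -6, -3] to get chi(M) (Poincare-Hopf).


Poincare-Hopf: chi(M) = sum of indices of zeros.
chi = (8) + (-6) + (-3) = -1

-1


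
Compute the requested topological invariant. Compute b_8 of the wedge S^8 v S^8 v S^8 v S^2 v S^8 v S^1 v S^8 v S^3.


For a wedge of spheres, H_k (k>0) is free on one generator per sphere of dimension k.
Spheres of dimension 8: count = 5.
b_8 = 5

5


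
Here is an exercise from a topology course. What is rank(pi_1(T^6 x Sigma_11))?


pi_1(A x B) = pi_1(A) x pi_1(B); rank of abelianization = b_1.
b_1(T^6) = 6, b_1(Sigma_11) = 2*11 = 22.
b_1(product) = 6 + 22 = 28

28


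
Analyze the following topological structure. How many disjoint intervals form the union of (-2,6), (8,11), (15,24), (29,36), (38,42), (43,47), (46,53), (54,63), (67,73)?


Sort and merge overlapping open intervals.
Merged: (-2,6), (8,11), (15,24), (29,36), (38,42), (43,53), (54,63), (67,73).
Number of components = 8

8


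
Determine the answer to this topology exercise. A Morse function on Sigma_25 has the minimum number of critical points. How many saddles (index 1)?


A perfect Morse function has m_k = b_k.
For Sigma_25: b_0=1, b_1=2g=50, b_2=1.
Saddles m_1 = 2g = 50

50


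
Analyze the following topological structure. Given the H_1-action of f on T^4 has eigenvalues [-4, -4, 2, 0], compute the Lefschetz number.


For a torus self-map: L(f) = det(I - A) where A acts on H_1.
L(f) = (1--4) * (1--4) * (1-2) * (1-0) = 5 * 5 * -1 * 1 = -25

-25


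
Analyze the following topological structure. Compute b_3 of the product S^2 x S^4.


Each S^d has Poincare polynomial 1 + t^d.
The product S^2 x S^4 has Poincare polynomial prod(1+t^d_i).
Expanding: b_0=1, b_2=1, b_4=1, b_6=1.
b_3 = 0

0


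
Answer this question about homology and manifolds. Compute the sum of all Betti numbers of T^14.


b_k(T^14) = C(14,k), so the sum over k is sum_k C(14,k) = 2^14.
Total = 2^14 = 16384

16384


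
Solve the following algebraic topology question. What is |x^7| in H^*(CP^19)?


|x| = 2 in H^*(CP^n).
|x^7| = 7 * |x| = 7 * 2 = 14

14


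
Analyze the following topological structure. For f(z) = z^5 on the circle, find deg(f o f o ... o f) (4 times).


deg(f) = 5. Degree is multiplicative: deg(f^4) = (deg f)^4.
deg(f^4) = (5)^4 = 625

625


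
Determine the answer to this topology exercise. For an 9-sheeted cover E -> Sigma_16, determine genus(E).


For an n-sheeted cover: chi(E) = n * chi(B).
chi(Sigma_16) = 2 - 2*16 = -30.
chi(E) = 9 * (-30) = -270.
genus(E) = (2 - chi(E))/2 = (2 - (-270))/2 = 272/2 = 136

136


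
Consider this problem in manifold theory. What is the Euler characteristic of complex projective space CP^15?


CP^15 has one cell in each even dimension 0, 2, ..., 2*15 (15+1 cells total).
All cells are even-dimensional, so chi = number of cells.
chi = 15 + 1 = 16

16


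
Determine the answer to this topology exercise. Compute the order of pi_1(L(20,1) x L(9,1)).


pi_1(X x Y) = pi_1(X) x pi_1(Y).
pi_1(L(20,1)) = Z/20, pi_1(L(9,1)) = Z/9.
|Z/20 x Z/9| = 20 * 9 = 180

180


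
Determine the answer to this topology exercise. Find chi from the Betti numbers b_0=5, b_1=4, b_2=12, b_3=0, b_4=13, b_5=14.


chi = sum_k (-1)^k b_k.
= (5) + (-4) + (12) + (0) + (13) + (-14)
= 12

12


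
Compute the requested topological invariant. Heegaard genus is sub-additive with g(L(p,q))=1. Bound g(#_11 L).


Heegaard genus satisfies g(A#B) <= g(A) + g(B).
Each lens space has g = 1.
Upper bound: 11 * 1 = 11

11


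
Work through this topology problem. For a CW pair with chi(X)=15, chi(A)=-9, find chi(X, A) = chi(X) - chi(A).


Relative Euler characteristic: chi(X, A) = chi(X) - chi(A).
= 15 - (-9) = 24

24


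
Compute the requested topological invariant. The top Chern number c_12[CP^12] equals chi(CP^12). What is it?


For any closed oriented manifold, <e(TM),[M]> = chi(M).
chi(CP^12) = 12+1 = 13

13


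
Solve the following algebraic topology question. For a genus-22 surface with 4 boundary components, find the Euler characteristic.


For a compact orientable surface with genus g and b boundary components: chi = 2 - 2g - b.
chi = 2 - 2*22 - 4 = 2 - 44 - 4 = -46

-46


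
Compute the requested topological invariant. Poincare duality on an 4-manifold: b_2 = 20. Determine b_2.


Poincare duality for closed orientable n-manifolds: b_k = b_{n-k}.
Here n = 4, so b_2 = b_2 = 20

20


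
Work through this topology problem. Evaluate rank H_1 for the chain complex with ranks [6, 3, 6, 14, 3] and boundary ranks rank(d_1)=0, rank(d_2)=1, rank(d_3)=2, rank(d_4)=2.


rank H_k = rank(ker d_k) - rank(im d_{k+1}).
rank(ker d_1) = rank(C_1) - rank(d_1) = 3 - 0 = 3.
rank(im d_{1+1}) = 1.
rank H_1 = 3 - 1 = 2

2


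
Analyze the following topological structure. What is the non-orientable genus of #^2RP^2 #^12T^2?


Since a >= 1, the sum is non-orientable; each T^2 can be replaced by RP^2 # RP^2 (since T^2#RP^2 = 3RP^2).
Total crosscaps k = 2 + 2*12 = 26.
Check via chi: chi = 2*1 + 12*0 - (2+12-1)*2 = -24 = 2 - k = -24. Consistent.

26


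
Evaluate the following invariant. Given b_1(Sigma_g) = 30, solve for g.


For a closed orientable surface: b_1 = 2g.
30 = 2g
g = 30 / 2 = 15

15


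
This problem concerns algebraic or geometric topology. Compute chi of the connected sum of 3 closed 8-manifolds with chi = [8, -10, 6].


For n-manifolds: chi(A#B) = chi(A) + chi(B) - chi(S^8).
chi(S^8) = 1 + (-1)^8 = 2.
chi(#) = (sum chi_i) - (3-1)*chi(S^8) = 4 - 2*2 = 0

0


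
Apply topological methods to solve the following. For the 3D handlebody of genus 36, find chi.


A genus-g handlebody deformation retracts to a wedge of g circles.
chi(vee_g S^1) = 1 - g.
chi(H_36) = 1 - 36 = -35

-35


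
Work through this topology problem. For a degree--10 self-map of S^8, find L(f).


On S^8: L(f) = tr(f_0*) + (-1)^8 tr(f_8*) = 1 + (-1)^8 * deg(f).
L(f) = 1 + (-1)^8 * -10 = 1 + -10 = -9

-9


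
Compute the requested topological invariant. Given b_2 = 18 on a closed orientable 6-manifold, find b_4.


Poincare duality for closed orientable n-manifolds: b_k = b_{n-k}.
Here n = 6, so b_4 = b_2 = 18

18


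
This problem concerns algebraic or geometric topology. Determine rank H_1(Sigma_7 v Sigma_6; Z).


For a wedge: H_1(A v B) = H_1(A) + H_1(B).
b_1(Sigma_7) = 14, b_1(Sigma_6) = 12.
b_1 = 14 + 12 = 26

26


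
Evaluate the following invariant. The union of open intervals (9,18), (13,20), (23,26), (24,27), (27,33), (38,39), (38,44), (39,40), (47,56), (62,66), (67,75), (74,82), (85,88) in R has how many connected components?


Sort and merge overlapping open intervals.
Merged: (9,20), (23,27), (27,33), (38,44), (47,56), (62,66), (67,82), (85,88).
Number of components = 8

8


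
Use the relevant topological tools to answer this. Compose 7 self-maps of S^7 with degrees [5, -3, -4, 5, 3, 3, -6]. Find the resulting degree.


Degree is multiplicative: deg(composition) = product of degrees.
= (5) * (-3) * (-4) * (5) * (3) * (3) * (-6) = -16200

-16200


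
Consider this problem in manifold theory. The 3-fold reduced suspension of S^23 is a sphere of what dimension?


Each suspension raises dimension by 1: Sigma S^n = S^{n+1}.
Sigma^3 S^23 = S^{23+3} = S^26

26


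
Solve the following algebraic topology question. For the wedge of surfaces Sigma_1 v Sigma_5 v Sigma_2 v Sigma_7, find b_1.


For a wedge X v Y: reduced H_k(X v Y) = H_k(X) + H_k(Y).
Each Sigma_g contributes b_1 = 2g.
b_1 = 2 + 10 + 4 + 14 = 30

30


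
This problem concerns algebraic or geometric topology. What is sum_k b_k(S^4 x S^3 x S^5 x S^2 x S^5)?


Total Betti number is multiplicative under products.
Each S^d (d>=1) has total Betti number 2.
There are 5 sphere factors.
Total = 2^5 = 32

32


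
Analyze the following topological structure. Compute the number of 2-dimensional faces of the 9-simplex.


Delta^9 has 9+1 vertices. A 2-face is a choice of 2+1 vertices.
f_2 = C(9+1, 2+1) = C(10,3) = 120

120


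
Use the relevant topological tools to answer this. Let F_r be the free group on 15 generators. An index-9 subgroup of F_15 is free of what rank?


Nielsen-Schreier: an index-n subgroup of F_r is free of rank 1 + n(r-1).
Equivalently: chi(cover) = n*chi(base); chi(vee_r S^1) = 1 - 15 = -14.
chi(E) = 9*(-14) = -126; rank = 1 - chi(E) = 1 - (-126) = 127.
rank = 1 + 9*(15-1) = 1 + 126 = 127

127


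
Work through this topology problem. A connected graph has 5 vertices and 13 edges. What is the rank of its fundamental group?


For a connected graph: rank(pi_1) = b_1 = E - V + 1 = 1 - chi.
chi = V - E = 5 - 13 = -8.
rank = 1 - (-8) = 13 - 5 + 1 = 9

9


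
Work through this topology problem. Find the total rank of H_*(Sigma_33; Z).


For Sigma_33: b_0 = 1, b_1 = 2g = 66, b_2 = 1.
Total = 1 + 66 + 1 = 68

68


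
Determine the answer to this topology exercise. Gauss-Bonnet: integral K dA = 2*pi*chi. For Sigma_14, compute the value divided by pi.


Gauss-Bonnet: integral K dA = 2*pi*chi(M).
chi(Sigma_14) = 2 - 2*14 = -26.
(integral K dA)/pi = 2*chi = 2*(-26) = -52

-52


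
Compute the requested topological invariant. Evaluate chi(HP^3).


HP^3 has one cell in each dimension 0, 4, ..., 4*3 (3+1 cells, all even-dim).
chi = 3 + 1 = 4

4


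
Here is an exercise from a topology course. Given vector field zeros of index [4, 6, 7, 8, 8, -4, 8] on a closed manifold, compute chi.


Poincare-Hopf: chi(M) = sum of indices of zeros.
chi = (4) + (6) + (7) + (8) + (8) + (-4) + (8) = 37

37


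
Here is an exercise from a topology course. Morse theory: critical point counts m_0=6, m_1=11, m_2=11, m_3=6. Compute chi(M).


Morse theory: chi(M) = sum_k (-1)^k m_k where m_k = #(index-k critical points).
= (6) + (-11) + (11) + (-6) = 0

0


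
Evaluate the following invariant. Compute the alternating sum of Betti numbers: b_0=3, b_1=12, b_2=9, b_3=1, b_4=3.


chi = sum_k (-1)^k b_k.
= (3) + (-12) + (9) + (-1) + (3)
= 2

2


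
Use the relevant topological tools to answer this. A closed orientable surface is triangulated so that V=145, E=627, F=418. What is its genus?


chi = V - E + F = 145 - 627 + 418 = -64
For orientable closed surface: chi = 2 - 2g, so g = (2 - chi)/2.
g = (2 - (-64)) / 2 = 66 / 2 = 33

33


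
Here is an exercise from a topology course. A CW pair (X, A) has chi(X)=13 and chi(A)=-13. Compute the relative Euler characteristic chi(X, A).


Relative Euler characteristic: chi(X, A) = chi(X) - chi(A).
= 13 - (-13) = 26

26


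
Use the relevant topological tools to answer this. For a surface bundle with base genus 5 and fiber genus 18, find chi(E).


For a fiber bundle F -> E -> B (with CW structure): chi(E) = chi(B) * chi(F).
chi(Sigma_5) = -8, chi(Sigma_18) = -34.
chi(E) = (-8) * (-34) = 272

272


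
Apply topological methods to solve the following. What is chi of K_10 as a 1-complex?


K_10: V = 10, E = C(10,2) = 45.
chi = V - E = 10 - 45 = -35

-35


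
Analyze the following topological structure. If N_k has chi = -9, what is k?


chi = 2 - k for closed non-orientable surfaces with k crosscaps.
-9 = 2 - k
k = 2 - (-9) = 11

11


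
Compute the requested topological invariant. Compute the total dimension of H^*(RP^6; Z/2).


H^k(RP^6; Z/2) = Z/2 for each 0 <= k <= 6.
Total dimension = 6 + 1 = 7

7


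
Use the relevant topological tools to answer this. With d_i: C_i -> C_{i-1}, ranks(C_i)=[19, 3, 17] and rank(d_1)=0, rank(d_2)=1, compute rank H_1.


rank H_k = rank(ker d_k) - rank(im d_{k+1}).
rank(ker d_1) = rank(C_1) - rank(d_1) = 3 - 0 = 3.
rank(im d_{1+1}) = 1.
rank H_1 = 3 - 1 = 2

2


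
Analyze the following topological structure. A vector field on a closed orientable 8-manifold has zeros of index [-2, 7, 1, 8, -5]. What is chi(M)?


Poincare-Hopf: chi(M) = sum of indices of zeros.
chi = (-2) + (7) + (1) + (8) + (-5) = 9

9


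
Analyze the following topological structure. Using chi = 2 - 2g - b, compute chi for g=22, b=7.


For a compact orientable surface with genus g and b boundary components: chi = 2 - 2g - b.
chi = 2 - 2*22 - 7 = 2 - 44 - 7 = -49

-49


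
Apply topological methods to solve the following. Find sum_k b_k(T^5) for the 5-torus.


b_k(T^5) = C(5,k), so the sum over k is sum_k C(5,k) = 2^5.
Total = 2^5 = 32

32


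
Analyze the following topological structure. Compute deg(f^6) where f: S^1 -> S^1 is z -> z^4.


deg(f) = 4. Degree is multiplicative: deg(f^6) = (deg f)^6.
deg(f^6) = (4)^6 = 4096

4096


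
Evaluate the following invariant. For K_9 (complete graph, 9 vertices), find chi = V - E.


K_9: V = 9, E = C(9,2) = 36.
chi = V - E = 9 - 36 = -27

-27


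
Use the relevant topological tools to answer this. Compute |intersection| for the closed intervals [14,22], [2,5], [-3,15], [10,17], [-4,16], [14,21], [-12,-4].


Intersection = [max(a_i), min(b_i)] = [14, -4].
Since 14 > -4, the intersection is empty.
Length = 0

0


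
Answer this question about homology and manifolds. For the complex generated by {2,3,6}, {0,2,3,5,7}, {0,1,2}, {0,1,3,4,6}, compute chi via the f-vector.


Enumerate all faces; f-vector: f_0=8, f_1=21, f_2=22, f_3=10, f_4=2.
chi = sum (-1)^k f_k = 1

1


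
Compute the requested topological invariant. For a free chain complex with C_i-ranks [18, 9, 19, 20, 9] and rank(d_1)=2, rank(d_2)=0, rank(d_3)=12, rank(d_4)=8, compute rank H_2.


rank H_k = rank(ker d_k) - rank(im d_{k+1}).
rank(ker d_2) = rank(C_2) - rank(d_2) = 19 - 0 = 19.
rank(im d_{2+1}) = 12.
rank H_2 = 19 - 12 = 7

7


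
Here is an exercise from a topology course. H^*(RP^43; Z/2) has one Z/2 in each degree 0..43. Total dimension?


H^k(RP^43; Z/2) = Z/2 for each 0 <= k <= 43.
Total dimension = 43 + 1 = 44

44


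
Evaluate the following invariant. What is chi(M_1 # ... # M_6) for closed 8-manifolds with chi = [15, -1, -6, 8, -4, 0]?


For n-manifolds: chi(A#B) = chi(A) + chi(B) - chi(S^8).
chi(S^8) = 1 + (-1)^8 = 2.
chi(#) = (sum chi_i) - (6-1)*chi(S^8) = 12 - 5*2 = 2

2
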